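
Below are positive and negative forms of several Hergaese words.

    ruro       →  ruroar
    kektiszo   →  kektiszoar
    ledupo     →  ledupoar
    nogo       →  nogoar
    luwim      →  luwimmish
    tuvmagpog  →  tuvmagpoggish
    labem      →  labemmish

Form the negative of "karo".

ruro and tuvmagpog both have last vowel 'o' yet inflect differently (ruroar, tuvmagpoggish), so the last vowel is not what conditions the rule; the final letter is.
"karo" ends in -o. The stems ending in -o (ruro → ruroar, kektiszo → kektiszoar, ledupo → ledupoar) add -ar.
The other pattern: stems ending in -g or -m double the final consonant and add -ish.
So karo → karoar.

karoar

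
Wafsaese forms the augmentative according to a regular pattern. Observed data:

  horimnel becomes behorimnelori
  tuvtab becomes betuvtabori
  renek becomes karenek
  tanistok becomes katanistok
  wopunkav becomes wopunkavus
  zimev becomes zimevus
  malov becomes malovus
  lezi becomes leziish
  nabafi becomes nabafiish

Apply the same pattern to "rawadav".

horimnel and renek both have last vowel 'e' yet inflect differently (behorimnelori, karenek), so the last vowel is not what conditions the rule; the final letter is.
"rawadav" ends in -v. The stems ending in -v (wopunkav → wopunkavus, zimev → zimevus, malov → malovus) add -us.
So rawadav → rawadavus.

rawadavus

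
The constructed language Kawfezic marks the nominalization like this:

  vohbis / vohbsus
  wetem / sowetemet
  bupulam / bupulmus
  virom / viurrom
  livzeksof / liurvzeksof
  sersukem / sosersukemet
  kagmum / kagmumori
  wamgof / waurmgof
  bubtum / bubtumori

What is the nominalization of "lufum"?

lufumori

"lufum" has last vowel 'u'. The stems whose last vowel is 'u' (kagmum → kagmumori, bubtum → bubtumori) add -ori.
So lufum → lufumori.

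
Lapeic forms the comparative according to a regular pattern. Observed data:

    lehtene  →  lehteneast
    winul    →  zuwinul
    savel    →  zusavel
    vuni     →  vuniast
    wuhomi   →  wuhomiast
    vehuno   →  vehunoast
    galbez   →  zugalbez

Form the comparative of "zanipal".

zuzanipal

"zanipal" ends in a consonant. The stems ending in a consonant (winul → zuwinul, galbez → zugalbez, savel → zusavel) add the prefix zu-.
The other pattern: stems ending in a vowel add -ast.
So zanipal → zuzanipal.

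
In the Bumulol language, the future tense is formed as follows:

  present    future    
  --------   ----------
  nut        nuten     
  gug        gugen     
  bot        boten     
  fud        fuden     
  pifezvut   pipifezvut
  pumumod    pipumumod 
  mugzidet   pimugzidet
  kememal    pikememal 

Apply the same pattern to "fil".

nut and pifezvut both end in -t yet inflect differently (nuten, pipifezvut), so the final letter is not what conditions the rule; the number of vowels is.
"fil" has 1 vowel. The stems with 1 vowel (nut → nuten, gug → gugen, bot → boten) add -en.
The other pattern: stems with 3 vowels add the prefix pi-.
So fil → filen.

filen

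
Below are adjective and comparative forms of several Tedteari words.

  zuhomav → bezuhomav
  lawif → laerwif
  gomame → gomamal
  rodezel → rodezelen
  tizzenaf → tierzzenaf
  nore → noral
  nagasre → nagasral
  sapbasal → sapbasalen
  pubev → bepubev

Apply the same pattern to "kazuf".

kaerzuf

rodezel and nagasre both have last vowel 'e' yet inflect differently (rodezelen, nagasral), so the last vowel is not what conditions the rule; the final letter is.
"kazuf" ends in -f. The stems ending in -f (lawif → laerwif, tizzenaf → tierzzenaf) insert -er- after the first vowel.
The other patterns: stems ending in -l add -en; stems ending in -e drop the final letter and add -al; stems ending in -v add the prefix be-.
So kazuf → kaerzuf.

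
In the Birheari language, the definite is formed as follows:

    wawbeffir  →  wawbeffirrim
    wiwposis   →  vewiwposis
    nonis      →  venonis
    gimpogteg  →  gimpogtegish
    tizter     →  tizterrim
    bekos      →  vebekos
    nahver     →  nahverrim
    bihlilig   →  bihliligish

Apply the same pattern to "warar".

wawbeffir and nonis both have last vowel 'i' yet inflect differently (wawbeffirrim, venonis), so the last vowel is not what conditions the rule; the final letter is.
"warar" ends in -r. The stems ending in -r (nahver → nahverrim, tizter → tizterrim, wawbeffir → wawbeffirrim) double the final consonant and add -im.
So warar → wararrim.

wararrim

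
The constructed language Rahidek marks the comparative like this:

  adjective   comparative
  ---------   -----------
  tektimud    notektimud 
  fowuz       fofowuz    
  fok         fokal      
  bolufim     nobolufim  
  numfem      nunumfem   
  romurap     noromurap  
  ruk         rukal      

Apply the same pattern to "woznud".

wowoznud

numfem and bolufim both end in -m yet inflect differently (nunumfem, nobolufim), so the final letter is not what conditions the rule; the number of vowels is.
"woznud" has 2 vowels. The stems with 2 vowels (fowuz → fofowuz, numfem → nunumfem) repeat the first consonant+vowel as a prefix.
So woznud → wowoznud.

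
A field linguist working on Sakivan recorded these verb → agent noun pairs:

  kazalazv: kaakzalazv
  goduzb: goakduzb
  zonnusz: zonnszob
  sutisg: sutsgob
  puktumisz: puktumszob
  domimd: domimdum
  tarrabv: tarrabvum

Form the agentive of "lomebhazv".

loakmebhazv

"lomebhazv" has second-to-last letter 'z'. The stems whose second-to-last letter is 'z' (kazalazv → kaakzalazv, goduzb → goakduzb) insert -ak- after the first vowel.
The other patterns: stems whose second-to-last letter is 's' delete the last vowel and add -ob; stems whose second-to-last letter is 'b' or 'm' add -um.
So lomebhazv → loakmebhazv.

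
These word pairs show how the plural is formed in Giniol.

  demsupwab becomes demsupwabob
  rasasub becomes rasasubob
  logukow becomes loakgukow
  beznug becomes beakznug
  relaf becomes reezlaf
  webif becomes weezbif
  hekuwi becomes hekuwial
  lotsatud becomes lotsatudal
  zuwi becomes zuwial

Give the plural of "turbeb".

turbebob

rasasub and beznug both have last vowel 'u' yet inflect differently (rasasubob, beakznug), so the last vowel is not what conditions the rule; the final letter is.
"turbeb" ends in -b. The stems ending in -b (demsupwab → demsupwabob, rasasub → rasasubob) add -ob.
The other patterns: stems ending in -g or -w insert -ak- after the first vowel; stems ending in -f insert -ez- after the first vowel; stems ending in -d or -i add -al.
So turbeb → turbebob.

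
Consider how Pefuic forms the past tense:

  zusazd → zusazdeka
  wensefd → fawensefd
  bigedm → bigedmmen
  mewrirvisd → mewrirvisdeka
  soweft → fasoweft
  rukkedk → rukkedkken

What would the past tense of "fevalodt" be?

fevalodtten

"fevalodt" has second-to-last letter 'd'. The stems whose second-to-last letter is 'd' (bigedm → bigedmmen, rukkedk → rukkedkken) double the final consonant and add -en.
The other patterns: stems whose second-to-last letter is 's' or 'z' add -eka; stems whose second-to-last letter is 'f' add the prefix fa-.
So fevalodt → fevalodtten.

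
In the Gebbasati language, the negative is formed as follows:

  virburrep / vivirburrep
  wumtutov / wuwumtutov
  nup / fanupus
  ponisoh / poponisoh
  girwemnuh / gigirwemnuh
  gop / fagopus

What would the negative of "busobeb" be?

gop and virburrep both end in -p yet inflect differently (fagopus, vivirburrep), so the final letter is not what conditions the rule; the number of vowels is.
"busobeb" has 3 vowels. The stems with 3 vowels (virburrep → vivirburrep, girwemnuh → gigirwemnuh, ponisoh → poponisoh) repeat the first consonant+vowel as a prefix.
The other pattern: stems with 1 vowel add fa- … -us around the stem.
So busobeb → bubusobeb.

bubusobeb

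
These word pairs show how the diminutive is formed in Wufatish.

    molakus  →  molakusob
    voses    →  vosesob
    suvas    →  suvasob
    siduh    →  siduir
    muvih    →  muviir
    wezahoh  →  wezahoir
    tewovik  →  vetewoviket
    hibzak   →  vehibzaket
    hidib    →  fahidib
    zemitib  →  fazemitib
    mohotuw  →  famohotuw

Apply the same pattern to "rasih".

rasiir

molakus and siduh both have last vowel 'u' yet inflect differently (molakusob, siduir), so the last vowel is not what conditions the rule; the final letter is.
"rasih" ends in -h. The stems ending in -h (siduh → siduir, muvih → muviir, wezahoh → wezahoir) drop the final letter and add -ir.
So rasih → rasiir.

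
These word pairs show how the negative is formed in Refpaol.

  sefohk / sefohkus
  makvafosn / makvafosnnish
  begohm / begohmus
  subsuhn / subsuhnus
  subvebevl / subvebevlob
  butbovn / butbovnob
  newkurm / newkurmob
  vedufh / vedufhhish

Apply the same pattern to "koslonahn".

makvafosn and subsuhn both end in -n yet inflect differently (makvafosnnish, subsuhnus), so the final letter is not what conditions the rule; the second-to-last letter is.
"koslonahn" has second-to-last letter 'h'. The stems whose second-to-last letter is 'h' (sefohk → sefohkus, begohm → begohmus, subsuhn → subsuhnus) add -us.
The other patterns: stems whose second-to-last letter is 'f' or 's' double the final consonant and add -ish; stems whose second-to-last letter is 'r' or 'v' add -ob.
So koslonahn → koslonahnus.

koslonahnus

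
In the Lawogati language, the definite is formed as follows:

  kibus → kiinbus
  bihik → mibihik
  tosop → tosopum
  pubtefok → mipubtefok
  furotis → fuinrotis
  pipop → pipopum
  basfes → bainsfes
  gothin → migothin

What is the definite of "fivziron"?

mifivziron

furotis and bihik both have last vowel 'i' yet inflect differently (fuinrotis, mibihik), so the last vowel is not what conditions the rule; the final letter is.
"fivziron" ends in -n. The one such stem in the data (gothin → migothin) adds the prefix mi-, so the same rule applies.
The other patterns: stems ending in -p add -um; stems ending in -s insert -in- after the first vowel.
So fivziron → mifivziron.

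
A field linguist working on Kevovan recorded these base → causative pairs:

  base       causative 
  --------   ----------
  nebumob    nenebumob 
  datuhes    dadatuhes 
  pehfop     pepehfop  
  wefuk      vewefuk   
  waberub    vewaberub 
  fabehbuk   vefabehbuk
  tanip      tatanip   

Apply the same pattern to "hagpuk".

vehagpuk

"hagpuk" has last vowel 'u'. The stems whose last vowel is 'u' (fabehbuk → vefabehbuk, waberub → vewaberub, wefuk → vewefuk) add the prefix ve-.
So hagpuk → vehagpuk.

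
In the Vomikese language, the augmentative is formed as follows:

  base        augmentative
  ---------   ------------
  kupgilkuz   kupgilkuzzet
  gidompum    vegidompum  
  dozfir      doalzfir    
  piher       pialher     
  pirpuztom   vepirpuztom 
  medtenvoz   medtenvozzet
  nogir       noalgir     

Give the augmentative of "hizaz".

hizazzet

medtenvoz and pirpuztom both have last vowel 'o' yet inflect differently (medtenvozzet, vepirpuztom), so the last vowel is not what conditions the rule; the final letter is.
"hizaz" ends in -z. The stems ending in -z (kupgilkuz → kupgilkuzzet, medtenvoz → medtenvozzet) double the final consonant and add -et.
So hizaz → hizazzet.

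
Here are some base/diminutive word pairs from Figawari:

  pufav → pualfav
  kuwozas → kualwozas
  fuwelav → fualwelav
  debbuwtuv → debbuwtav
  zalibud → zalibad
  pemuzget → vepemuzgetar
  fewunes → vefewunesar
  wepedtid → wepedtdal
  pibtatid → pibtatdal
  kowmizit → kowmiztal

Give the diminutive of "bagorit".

bagortal

pufav and debbuwtuv both end in -v yet inflect differently (pualfav, debbuwtav), so the final letter is not what conditions the rule; the last vowel is.
"bagorit" has last vowel 'i'. The stems whose last vowel is 'i' (wepedtid → wepedtdal, pibtatid → pibtatdal, kowmizit → kowmiztal) delete the last vowel and add -al.
The other patterns: stems whose last vowel is 'a' insert -al- after the first vowel; stems whose last vowel is 'u' change the last vowel to 'a'; stems whose last vowel is 'e' add ve- … -ar around the stem.
So bagorit → bagortal.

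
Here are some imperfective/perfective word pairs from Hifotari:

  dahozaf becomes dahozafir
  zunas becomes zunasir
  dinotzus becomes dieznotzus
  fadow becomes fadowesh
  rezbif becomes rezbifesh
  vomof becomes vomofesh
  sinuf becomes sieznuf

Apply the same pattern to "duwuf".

dahozaf and sinuf both end in -f yet inflect differently (dahozafir, sieznuf), so the final letter is not what conditions the rule; the last vowel is.
"duwuf" has last vowel 'u'. The stems whose last vowel is 'u' (sinuf → sieznuf, dinotzus → dieznotzus) insert -ez- after the first vowel.
So duwuf → duezwuf.

duezwuf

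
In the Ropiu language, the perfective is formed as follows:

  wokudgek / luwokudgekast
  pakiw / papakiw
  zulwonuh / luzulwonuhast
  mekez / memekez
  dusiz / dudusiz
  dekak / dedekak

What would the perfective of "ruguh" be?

ruruguh

dekak and wokudgek both end in -k yet inflect differently (dedekak, luwokudgekast), so the final letter is not what conditions the rule; the number of vowels is.
"ruguh" has 2 vowels. The stems with 2 vowels (pakiw → papakiw, dekak → dedekak, mekez → memekez) repeat the first consonant+vowel as a prefix.
The other pattern: stems with 3 vowels add lu- … -ast around the stem.
So ruguh → ruruguh.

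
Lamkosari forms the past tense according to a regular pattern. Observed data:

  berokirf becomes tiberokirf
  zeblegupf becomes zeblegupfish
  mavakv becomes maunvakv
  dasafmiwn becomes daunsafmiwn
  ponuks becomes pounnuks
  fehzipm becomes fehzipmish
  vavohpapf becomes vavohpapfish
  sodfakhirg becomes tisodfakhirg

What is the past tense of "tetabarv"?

berokirf and zeblegupf both end in -f yet inflect differently (tiberokirf, zeblegupfish), so the final letter is not what conditions the rule; the second-to-last letter is.
"tetabarv" has second-to-last letter 'r'. The stems whose second-to-last letter is 'r' (berokirf → tiberokirf, sodfakhirg → tisodfakhirg) add the prefix ti-.
The other patterns: stems whose second-to-last letter is 'p' add -ish; stems whose second-to-last letter is 'k' or 'w' insert -un- after the first vowel.
So tetabarv → titetabarv.

titetabarv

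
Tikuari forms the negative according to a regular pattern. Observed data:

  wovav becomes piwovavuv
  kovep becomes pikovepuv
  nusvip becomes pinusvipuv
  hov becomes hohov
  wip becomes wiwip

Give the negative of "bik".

bibik

wovav and hov both end in -v yet inflect differently (piwovavuv, hohov), so the final letter is not what conditions the rule; the number of vowels is.
"bik" has 1 vowel. The stems with 1 vowel (hov → hohov, wip → wiwip) repeat the first consonant+vowel as a prefix.
The other pattern: stems with 2 vowels add pi- … -uv around the stem.
So bik → bibik.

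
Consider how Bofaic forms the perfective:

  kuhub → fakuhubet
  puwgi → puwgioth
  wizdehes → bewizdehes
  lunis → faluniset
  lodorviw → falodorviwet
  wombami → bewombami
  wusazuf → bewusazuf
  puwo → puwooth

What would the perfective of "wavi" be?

"wavi" begins with w-. The stems beginning with w- (wombami → bewombami, wusazuf → bewusazuf, wizdehes → bewizdehes) add the prefix be-.
So wavi → bewavi.

bewavi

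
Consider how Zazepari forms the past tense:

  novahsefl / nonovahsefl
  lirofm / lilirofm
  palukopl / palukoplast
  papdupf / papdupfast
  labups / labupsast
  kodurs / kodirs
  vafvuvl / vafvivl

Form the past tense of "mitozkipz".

mitozkipzast

novahsefl and palukopl both end in -l yet inflect differently (nonovahsefl, palukoplast), so the final letter is not what conditions the rule; the second-to-last letter is.
"mitozkipz" has second-to-last letter 'p'. The stems whose second-to-last letter is 'p' (palukopl → palukoplast, papdupf → papdupfast, labups → labupsast) add -ast.
The other patterns: stems whose second-to-last letter is 'f' repeat the first consonant+vowel as a prefix; stems whose second-to-last letter is 'r' or 'v' change the last vowel to 'i'.
So mitozkipz → mitozkipzast.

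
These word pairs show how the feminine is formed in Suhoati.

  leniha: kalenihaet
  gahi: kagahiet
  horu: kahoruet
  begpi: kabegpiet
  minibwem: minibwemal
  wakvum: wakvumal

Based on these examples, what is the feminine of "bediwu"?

"bediwu" ends in a vowel. The stems ending in a vowel (leniha → kalenihaet, gahi → kagahiet, horu → kahoruet) add ka- … -et around the stem.
So bediwu → kabediwuet.

kabediwuet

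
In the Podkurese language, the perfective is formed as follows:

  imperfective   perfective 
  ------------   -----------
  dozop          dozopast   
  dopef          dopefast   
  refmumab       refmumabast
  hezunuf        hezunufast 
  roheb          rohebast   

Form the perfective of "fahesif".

fahesifast

Every pair shown (dozop → dozopast, dopef → dopefast, refmumab → refmumabast, …) follows the same rule: add -ast.
So fahesif → fahesifast.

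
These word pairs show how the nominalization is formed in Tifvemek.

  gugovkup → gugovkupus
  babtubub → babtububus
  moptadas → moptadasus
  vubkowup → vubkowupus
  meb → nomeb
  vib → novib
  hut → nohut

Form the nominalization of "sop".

"sop" has 1 vowel. The stems with 1 vowel (meb → nomeb, vib → novib, hut → nohut) add the prefix no-.
So sop → nosop.

nosop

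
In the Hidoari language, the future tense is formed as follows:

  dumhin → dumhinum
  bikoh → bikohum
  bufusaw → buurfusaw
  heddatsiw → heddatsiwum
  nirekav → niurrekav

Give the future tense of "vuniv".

bufusaw and heddatsiw both end in -w yet inflect differently (buurfusaw, heddatsiwum), so the final letter is not what conditions the rule; the last vowel is.
"vuniv" has last vowel 'i'. The stems whose last vowel is 'i' (dumhin → dumhinum, heddatsiw → heddatsiwum) add -um.
The other pattern: stems whose last vowel is 'a' insert -ur- after the first vowel.
So vuniv → vunivum.

vunivum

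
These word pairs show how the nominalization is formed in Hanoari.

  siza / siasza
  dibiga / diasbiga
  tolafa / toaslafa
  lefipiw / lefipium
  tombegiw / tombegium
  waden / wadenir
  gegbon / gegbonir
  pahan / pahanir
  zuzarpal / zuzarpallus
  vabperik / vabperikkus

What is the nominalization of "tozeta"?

siza and pahan both have last vowel 'a' yet inflect differently (siasza, pahanir), so the last vowel is not what conditions the rule; the final letter is.
"tozeta" ends in -a. The stems ending in -a (siza → siasza, dibiga → diasbiga, tolafa → toaslafa) insert -as- after the first vowel.
So tozeta → toaszeta.

toaszeta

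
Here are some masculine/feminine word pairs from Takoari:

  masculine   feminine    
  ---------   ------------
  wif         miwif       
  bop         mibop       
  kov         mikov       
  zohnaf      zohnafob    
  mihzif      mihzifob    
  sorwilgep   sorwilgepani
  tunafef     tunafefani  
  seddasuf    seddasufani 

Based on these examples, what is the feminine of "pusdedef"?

"pusdedef" has 3 vowels. The stems with 3 vowels (sorwilgep → sorwilgepani, tunafef → tunafefani, seddasuf → seddasufani) add -ani.
The other patterns: stems with 1 vowel add the prefix mi-; stems with 2 vowels add -ob.
So pusdedef → pusdedefani.

pusdedefani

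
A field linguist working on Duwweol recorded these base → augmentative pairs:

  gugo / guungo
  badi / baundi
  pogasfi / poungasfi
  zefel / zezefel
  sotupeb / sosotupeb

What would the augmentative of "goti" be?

gounti

gugo and zefel both have 2 vowels yet inflect differently (guungo, zezefel), so the number of vowels is not what conditions the rule; whether the stem ends in a vowel or a consonant is.
"goti" ends in a vowel. The stems ending in a vowel (gugo → guungo, badi → baundi, pogasfi → poungasfi) insert -un- after the first vowel.
So goti → gounti.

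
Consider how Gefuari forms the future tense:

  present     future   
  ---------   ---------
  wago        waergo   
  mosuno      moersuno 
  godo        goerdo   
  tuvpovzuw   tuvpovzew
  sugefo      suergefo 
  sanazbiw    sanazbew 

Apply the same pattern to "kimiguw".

sugefo and sanazbiw both begin with s- yet inflect differently (suergefo, sanazbew), so the first letter is not what conditions the rule; the final letter is.
"kimiguw" ends in -w. The stems ending in -w (sanazbiw → sanazbew, tuvpovzuw → tuvpovzew) change the last vowel to 'e'.
The other pattern: stems ending in -o insert -er- after the first vowel.
So kimiguw → kimigew.

kimigew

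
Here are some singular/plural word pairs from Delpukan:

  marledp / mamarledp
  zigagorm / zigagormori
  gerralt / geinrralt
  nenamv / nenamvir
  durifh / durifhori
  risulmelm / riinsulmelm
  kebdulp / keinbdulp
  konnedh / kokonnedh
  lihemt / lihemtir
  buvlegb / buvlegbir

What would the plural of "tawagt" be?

tawagtir

"tawagt" has second-to-last letter 'g'. The one such stem in the data (buvlegb → buvlegbir) adds -ir, so the same rule applies.
The other patterns: stems whose second-to-last letter is 'd' repeat the first consonant+vowel as a prefix; stems whose second-to-last letter is 'l' insert -in- after the first vowel; stems whose second-to-last letter is 'f' or 'r' add -ori.
So tawagt → tawagtir.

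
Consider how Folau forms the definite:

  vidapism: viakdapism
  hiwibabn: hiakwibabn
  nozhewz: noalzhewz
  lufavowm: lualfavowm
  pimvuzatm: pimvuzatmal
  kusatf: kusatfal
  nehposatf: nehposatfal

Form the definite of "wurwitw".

"wurwitw" has second-to-last letter 't'. The stems whose second-to-last letter is 't' (pimvuzatm → pimvuzatmal, kusatf → kusatfal, nehposatf → nehposatfal) add -al.
So wurwitw → wurwitwal.

wurwitwal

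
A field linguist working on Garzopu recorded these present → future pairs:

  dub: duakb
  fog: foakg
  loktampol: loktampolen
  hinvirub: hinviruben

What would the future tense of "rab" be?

raakb

"rab" has 1 vowel. The stems with 1 vowel (dub → duakb, fog → foakg) insert -ak- after the first vowel.
So rab → raakb.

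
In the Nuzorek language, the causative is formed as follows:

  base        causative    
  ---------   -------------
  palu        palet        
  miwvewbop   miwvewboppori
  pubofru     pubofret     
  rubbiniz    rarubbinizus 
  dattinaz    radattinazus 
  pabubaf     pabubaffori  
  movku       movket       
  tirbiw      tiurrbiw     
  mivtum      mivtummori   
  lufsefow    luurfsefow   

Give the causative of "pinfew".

"pinfew" ends in -w. The stems ending in -w (lufsefow → luurfsefow, tirbiw → tiurrbiw) insert -ur- after the first vowel.
The other patterns: stems ending in -u drop the final letter and add -et; stems ending in -z add ra- … -us around the stem; stems ending in -f, -m or -p double the final consonant and add -ori.
So pinfew → piurnfew.

piurnfew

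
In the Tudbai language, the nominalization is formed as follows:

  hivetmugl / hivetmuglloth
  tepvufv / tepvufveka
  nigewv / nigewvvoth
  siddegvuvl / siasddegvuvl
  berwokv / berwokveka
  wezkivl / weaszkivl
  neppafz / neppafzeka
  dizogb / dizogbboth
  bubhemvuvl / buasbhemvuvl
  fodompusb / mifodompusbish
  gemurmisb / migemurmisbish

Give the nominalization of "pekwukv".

pekwukveka

tepvufv and nigewv both end in -v yet inflect differently (tepvufveka, nigewvvoth), so the final letter is not what conditions the rule; the second-to-last letter is.
"pekwukv" has second-to-last letter 'k'. The one such stem in the data (berwokv → berwokveka) adds -eka, so the same rule applies.
The other patterns: stems whose second-to-last letter is 'v' insert -as- after the first vowel; stems whose second-to-last letter is 's' add mi- … -ish around the stem; stems whose second-to-last letter is 'g' or 'w' double the final consonant and add -oth.
So pekwukv → pekwukveka.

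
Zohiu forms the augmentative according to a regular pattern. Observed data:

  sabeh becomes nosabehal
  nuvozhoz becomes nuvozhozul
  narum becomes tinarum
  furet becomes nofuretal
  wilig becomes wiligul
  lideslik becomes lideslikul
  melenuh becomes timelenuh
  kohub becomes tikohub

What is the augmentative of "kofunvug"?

sabeh and melenuh both end in -h yet inflect differently (nosabehal, timelenuh), so the final letter is not what conditions the rule; the last vowel is.
"kofunvug" has last vowel 'u'. The stems whose last vowel is 'u' (narum → tinarum, melenuh → timelenuh, kohub → tikohub) add the prefix ti-.
The other patterns: stems whose last vowel is 'e' add no- … -al around the stem; stems whose last vowel is 'i' or 'o' add -ul.
So kofunvug → tikofunvug.

tikofunvug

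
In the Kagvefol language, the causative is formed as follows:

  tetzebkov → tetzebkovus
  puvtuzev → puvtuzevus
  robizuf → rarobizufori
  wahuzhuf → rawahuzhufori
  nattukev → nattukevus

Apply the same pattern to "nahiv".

nattukev and robizuf both have 3 vowels yet inflect differently (nattukevus, rarobizufori), so the number of vowels is not what conditions the rule; the final letter is.
"nahiv" ends in -v. The stems ending in -v (nattukev → nattukevus, puvtuzev → puvtuzevus, tetzebkov → tetzebkovus) add -us.
The other pattern: stems ending in -f add ra- … -ori around the stem.
So nahiv → nahivus.

nahivus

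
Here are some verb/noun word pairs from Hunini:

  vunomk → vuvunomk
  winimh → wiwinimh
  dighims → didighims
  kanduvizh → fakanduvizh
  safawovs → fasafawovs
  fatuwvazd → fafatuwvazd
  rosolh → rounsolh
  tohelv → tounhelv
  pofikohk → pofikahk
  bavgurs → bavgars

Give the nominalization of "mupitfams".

winimh and kanduvizh both end in -h yet inflect differently (wiwinimh, fakanduvizh), so the final letter is not what conditions the rule; the second-to-last letter is.
"mupitfams" has second-to-last letter 'm'. The stems whose second-to-last letter is 'm' (vunomk → vuvunomk, winimh → wiwinimh, dighims → didighims) repeat the first consonant+vowel as a prefix.
The other patterns: stems whose second-to-last letter is 'v' or 'z' add the prefix fa-; stems whose second-to-last letter is 'l' insert -un- after the first vowel; stems whose second-to-last letter is 'h' or 'r' change the last vowel to 'a'.
So mupitfams → mumupitfams.

mumupitfams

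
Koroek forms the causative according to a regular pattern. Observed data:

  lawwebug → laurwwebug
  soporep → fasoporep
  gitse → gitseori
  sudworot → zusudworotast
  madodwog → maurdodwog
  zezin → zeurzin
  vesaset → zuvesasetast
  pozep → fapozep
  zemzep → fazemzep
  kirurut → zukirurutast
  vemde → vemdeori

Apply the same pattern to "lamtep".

falamtep

"lamtep" ends in -p. The stems ending in -p (pozep → fapozep, zemzep → fazemzep, soporep → fasoporep) add the prefix fa-.
So lamtep → falamtep.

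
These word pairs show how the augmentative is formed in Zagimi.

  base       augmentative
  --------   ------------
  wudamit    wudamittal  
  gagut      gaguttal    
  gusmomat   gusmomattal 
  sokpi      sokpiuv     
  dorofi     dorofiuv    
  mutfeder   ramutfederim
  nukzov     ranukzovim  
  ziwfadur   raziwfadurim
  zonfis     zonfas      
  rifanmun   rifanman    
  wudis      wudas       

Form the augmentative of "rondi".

wudamit and sokpi both have last vowel 'i' yet inflect differently (wudamittal, sokpiuv), so the last vowel is not what conditions the rule; the final letter is.
"rondi" ends in -i. The stems ending in -i (sokpi → sokpiuv, dorofi → dorofiuv) add -uv.
The other patterns: stems ending in -t double the final consonant and add -al; stems ending in -r or -v add ra- … -im around the stem; stems ending in -n or -s change the last vowel to 'a'.
So rondi → rondiuv.

rondiuv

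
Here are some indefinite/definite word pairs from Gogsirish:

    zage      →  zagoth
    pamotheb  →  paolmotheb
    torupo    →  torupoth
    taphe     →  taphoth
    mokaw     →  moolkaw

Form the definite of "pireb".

piolreb

pamotheb and taphe both have last vowel 'e' yet inflect differently (paolmotheb, taphoth), so the last vowel is not what conditions the rule; whether the stem ends in a vowel or a consonant is.
"pireb" ends in a consonant. The stems ending in a consonant (pamotheb → paolmotheb, mokaw → moolkaw) insert -ol- after the first vowel.
The other pattern: stems ending in a vowel drop the final letter and add -oth.
So pireb → piolreb.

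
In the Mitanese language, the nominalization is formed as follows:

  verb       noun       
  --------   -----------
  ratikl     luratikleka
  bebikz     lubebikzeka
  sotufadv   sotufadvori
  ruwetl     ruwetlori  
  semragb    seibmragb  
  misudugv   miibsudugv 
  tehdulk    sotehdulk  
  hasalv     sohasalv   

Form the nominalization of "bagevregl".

ratikl and ruwetl both end in -l yet inflect differently (luratikleka, ruwetlori), so the final letter is not what conditions the rule; the second-to-last letter is.
"bagevregl" has second-to-last letter 'g'. The stems whose second-to-last letter is 'g' (semragb → seibmragb, misudugv → miibsudugv) insert -ib- after the first vowel.
So bagevregl → baibgevregl.

baibgevregl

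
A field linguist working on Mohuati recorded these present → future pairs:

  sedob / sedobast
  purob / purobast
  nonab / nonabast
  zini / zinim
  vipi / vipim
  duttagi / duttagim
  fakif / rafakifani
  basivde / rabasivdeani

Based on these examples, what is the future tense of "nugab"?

zini and fakif both have last vowel 'i' yet inflect differently (zinim, rafakifani), so the last vowel is not what conditions the rule; the final letter is.
"nugab" ends in -b. The stems ending in -b (sedob → sedobast, purob → purobast, nonab → nonabast) add -ast.
So nugab → nugabast.

nugabast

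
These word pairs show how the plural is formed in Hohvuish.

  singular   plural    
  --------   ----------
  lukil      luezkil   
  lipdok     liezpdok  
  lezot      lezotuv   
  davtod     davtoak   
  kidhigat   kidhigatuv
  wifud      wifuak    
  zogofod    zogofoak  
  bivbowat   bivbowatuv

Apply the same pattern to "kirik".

"kirik" ends in -k. The one such stem in the data (lipdok → liezpdok) inserts -ez- after the first vowel (as does lukil), so the same rule applies.
So kirik → kiezrik.

kiezrik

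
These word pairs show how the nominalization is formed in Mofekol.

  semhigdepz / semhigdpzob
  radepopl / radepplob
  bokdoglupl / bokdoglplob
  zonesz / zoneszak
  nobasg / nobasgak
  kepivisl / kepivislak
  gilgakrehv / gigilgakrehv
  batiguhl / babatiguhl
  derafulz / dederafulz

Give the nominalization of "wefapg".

wefpgob

"wefapg" has second-to-last letter 'p'. The stems whose second-to-last letter is 'p' (semhigdepz → semhigdpzob, radepopl → radepplob, bokdoglupl → bokdoglplob) delete the last vowel and add -ob.
The other patterns: stems whose second-to-last letter is 's' add -ak; stems whose second-to-last letter is 'h' or 'l' repeat the first consonant+vowel as a prefix.
So wefapg → wefpgob.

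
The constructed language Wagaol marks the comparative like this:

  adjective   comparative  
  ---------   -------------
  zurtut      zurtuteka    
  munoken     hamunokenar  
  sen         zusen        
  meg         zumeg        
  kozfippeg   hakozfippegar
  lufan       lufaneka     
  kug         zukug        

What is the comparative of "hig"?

zuhig

"hig" has 1 vowel. The stems with 1 vowel (meg → zumeg, sen → zusen, kug → zukug) add the prefix zu-.
The other patterns: stems with 2 vowels add -eka; stems with 3 vowels add ha- … -ar around the stem.
So hig → zuhig.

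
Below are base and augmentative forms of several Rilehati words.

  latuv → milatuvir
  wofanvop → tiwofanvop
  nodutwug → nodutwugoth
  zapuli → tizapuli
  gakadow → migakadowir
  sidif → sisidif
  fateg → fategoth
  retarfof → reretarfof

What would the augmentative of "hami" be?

gakadow and retarfof both have last vowel 'o' yet inflect differently (migakadowir, reretarfof), so the last vowel is not what conditions the rule; the final letter is.
"hami" ends in -i. The one such stem in the data (zapuli → tizapuli) adds the prefix ti-, so the same rule applies.
So hami → tihami.

tihami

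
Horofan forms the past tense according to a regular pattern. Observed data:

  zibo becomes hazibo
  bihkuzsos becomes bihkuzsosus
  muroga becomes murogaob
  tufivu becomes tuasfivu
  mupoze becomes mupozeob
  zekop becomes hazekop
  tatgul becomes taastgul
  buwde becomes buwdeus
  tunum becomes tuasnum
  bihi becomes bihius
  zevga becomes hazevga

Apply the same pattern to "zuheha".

"zuheha" begins with z-. The stems beginning with z- (zekop → hazekop, zevga → hazevga, zibo → hazibo) add the prefix ha-.
So zuheha → hazuheha.

hazuheha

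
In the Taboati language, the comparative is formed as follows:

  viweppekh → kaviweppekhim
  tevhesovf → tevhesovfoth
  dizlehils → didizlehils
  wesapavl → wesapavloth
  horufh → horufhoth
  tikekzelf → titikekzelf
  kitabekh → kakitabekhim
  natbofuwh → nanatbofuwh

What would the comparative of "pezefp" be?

pezefpoth

natbofuwh and kitabekh both end in -h yet inflect differently (nanatbofuwh, kakitabekhim), so the final letter is not what conditions the rule; the second-to-last letter is.
"pezefp" has second-to-last letter 'f'. The one such stem in the data (horufh → horufhoth) adds -oth, so the same rule applies.
The other patterns: stems whose second-to-last letter is 'l' or 'w' repeat the first consonant+vowel as a prefix; stems whose second-to-last letter is 'k' add ka- … -im around the stem.
So pezefp → pezefpoth.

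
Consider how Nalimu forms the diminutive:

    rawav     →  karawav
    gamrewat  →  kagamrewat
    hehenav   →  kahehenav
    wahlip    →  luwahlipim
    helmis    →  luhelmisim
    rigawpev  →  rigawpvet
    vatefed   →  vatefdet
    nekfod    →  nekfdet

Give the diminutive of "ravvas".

rawav and rigawpev both end in -v yet inflect differently (karawav, rigawpvet), so the final letter is not what conditions the rule; the last vowel is.
"ravvas" has last vowel 'a'. The stems whose last vowel is 'a' (rawav → karawav, gamrewat → kagamrewat, hehenav → kahehenav) add the prefix ka-.
The other patterns: stems whose last vowel is 'i' add lu- … -im around the stem; stems whose last vowel is 'e' or 'o' delete the last vowel and add -et.
So ravvas → karavvas.

karavvas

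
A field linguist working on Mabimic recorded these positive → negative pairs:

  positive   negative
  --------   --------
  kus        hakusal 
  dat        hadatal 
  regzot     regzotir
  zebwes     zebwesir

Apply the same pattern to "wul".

"wul" has 1 vowel. The stems with 1 vowel (dat → hadatal, kus → hakusal) add ha- … -al around the stem.
The other pattern: stems with 2 vowels add -ir.
So wul → hawulal.

hawulal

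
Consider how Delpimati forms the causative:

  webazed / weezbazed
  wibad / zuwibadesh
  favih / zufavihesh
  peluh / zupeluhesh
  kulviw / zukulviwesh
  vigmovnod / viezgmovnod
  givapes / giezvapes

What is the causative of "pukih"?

webazed and wibad both end in -d yet inflect differently (weezbazed, zuwibadesh), so the final letter is not what conditions the rule; the number of vowels is.
"pukih" has 2 vowels. The stems with 2 vowels (favih → zufavihesh, wibad → zuwibadesh, peluh → zupeluhesh) add zu- … -esh around the stem.
The other pattern: stems with 3 vowels insert -ez- after the first vowel.
So pukih → zupukihesh.

zupukihesh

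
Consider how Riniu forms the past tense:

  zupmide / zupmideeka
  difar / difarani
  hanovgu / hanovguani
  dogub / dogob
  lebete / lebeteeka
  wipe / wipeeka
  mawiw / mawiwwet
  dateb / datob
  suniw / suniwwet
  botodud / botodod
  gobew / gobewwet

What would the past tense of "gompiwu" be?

wipe and gobew both have last vowel 'e' yet inflect differently (wipeeka, gobewwet), so the last vowel is not what conditions the rule; the final letter is.
"gompiwu" ends in -u. The one such stem in the data (hanovgu → hanovguani) adds -ani, so the same rule applies.
So gompiwu → gompiwuani.

gompiwuani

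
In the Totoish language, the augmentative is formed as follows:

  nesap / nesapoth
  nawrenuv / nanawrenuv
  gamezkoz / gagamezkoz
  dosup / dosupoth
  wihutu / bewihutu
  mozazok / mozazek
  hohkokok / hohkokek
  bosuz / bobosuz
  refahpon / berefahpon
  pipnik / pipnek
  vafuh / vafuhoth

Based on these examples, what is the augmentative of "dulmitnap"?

"dulmitnap" ends in -p. The stems ending in -p (nesap → nesapoth, dosup → dosupoth) add -oth.
So dulmitnap → dulmitnapoth.

dulmitnapoth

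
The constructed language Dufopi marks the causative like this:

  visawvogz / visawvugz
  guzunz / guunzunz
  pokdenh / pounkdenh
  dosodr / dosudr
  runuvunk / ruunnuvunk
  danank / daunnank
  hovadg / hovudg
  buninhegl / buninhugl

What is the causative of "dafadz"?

dafudz

guzunz and visawvogz both end in -z yet inflect differently (guunzunz, visawvugz), so the final letter is not what conditions the rule; the second-to-last letter is.
"dafadz" has second-to-last letter 'd'. The stems whose second-to-last letter is 'd' (dosodr → dosudr, hovadg → hovudg) change the last vowel to 'u'.
The other pattern: stems whose second-to-last letter is 'n' insert -un- after the first vowel.
So dafadz → dafudz.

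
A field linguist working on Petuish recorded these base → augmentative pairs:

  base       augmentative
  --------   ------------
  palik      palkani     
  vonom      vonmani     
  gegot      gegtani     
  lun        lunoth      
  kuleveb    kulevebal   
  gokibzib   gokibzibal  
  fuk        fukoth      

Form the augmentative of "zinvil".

zinvlani

"zinvil" has 2 vowels. The stems with 2 vowels (vonom → vonmani, gegot → gegtani, palik → palkani) delete the last vowel and add -ani.
So zinvil → zinvlani.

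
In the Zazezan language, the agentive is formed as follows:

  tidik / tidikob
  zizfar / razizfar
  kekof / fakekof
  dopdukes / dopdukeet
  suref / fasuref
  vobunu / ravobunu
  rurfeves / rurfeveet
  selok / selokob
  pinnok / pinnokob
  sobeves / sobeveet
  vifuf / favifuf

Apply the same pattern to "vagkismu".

"vagkismu" ends in -u. The one such stem in the data (vobunu → ravobunu) adds the prefix ra-, so the same rule applies.
The other patterns: stems ending in -f add the prefix fa-; stems ending in -s drop the final letter and add -et; stems ending in -k add -ob.
So vagkismu → ravagkismu.

ravagkismu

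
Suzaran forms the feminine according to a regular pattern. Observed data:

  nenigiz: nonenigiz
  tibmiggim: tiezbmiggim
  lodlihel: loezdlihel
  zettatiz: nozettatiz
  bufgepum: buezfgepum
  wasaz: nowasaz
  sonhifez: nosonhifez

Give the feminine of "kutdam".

zettatiz and tibmiggim both have last vowel 'i' yet inflect differently (nozettatiz, tiezbmiggim), so the last vowel is not what conditions the rule; the final letter is.
"kutdam" ends in -m. The stems ending in -m (bufgepum → buezfgepum, tibmiggim → tiezbmiggim) insert -ez- after the first vowel.
So kutdam → kueztdam.

kueztdam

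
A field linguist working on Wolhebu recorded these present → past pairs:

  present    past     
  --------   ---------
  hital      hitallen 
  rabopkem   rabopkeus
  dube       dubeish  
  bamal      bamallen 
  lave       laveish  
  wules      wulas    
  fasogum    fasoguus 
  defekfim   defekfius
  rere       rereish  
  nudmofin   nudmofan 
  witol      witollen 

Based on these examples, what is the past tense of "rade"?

radeish

rabopkem and rere both have last vowel 'e' yet inflect differently (rabopkeus, rereish), so the last vowel is not what conditions the rule; the final letter is.
"rade" ends in -e. The stems ending in -e (rere → rereish, dube → dubeish, lave → laveish) add -ish.
The other patterns: stems ending in -m drop the final letter and add -us; stems ending in -l double the final consonant and add -en; stems ending in -n or -s change the last vowel to 'a'.
So rade → radeish.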